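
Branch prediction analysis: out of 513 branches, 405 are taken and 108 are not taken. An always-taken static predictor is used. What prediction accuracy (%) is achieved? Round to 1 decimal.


Predictor: always-taken
Correct predictions = 405
Accuracy = 405 / 513 * 100 = 78.9%

78.9


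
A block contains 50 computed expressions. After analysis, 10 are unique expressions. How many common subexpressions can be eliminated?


CSE count = total expressions - unique expressions
= 50 - 10 = 40

40


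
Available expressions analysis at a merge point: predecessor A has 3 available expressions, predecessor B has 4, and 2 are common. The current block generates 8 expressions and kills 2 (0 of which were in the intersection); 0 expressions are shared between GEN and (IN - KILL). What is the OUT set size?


IN = intersection of predecessors = 2
IN - KILL = 2 - 0 = 2
|OUT| = |GEN| + |IN - KILL| - |GEN ∩ (IN - KILL)| = 8 + 2 - 0 = 10

10


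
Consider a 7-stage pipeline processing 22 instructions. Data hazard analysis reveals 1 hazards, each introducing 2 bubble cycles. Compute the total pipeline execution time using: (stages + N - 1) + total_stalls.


Base cycles = 7 + 22 - 1 = 28
Total stalls = 1 * 2 = 2
Total = 28 + 2 = 30

30


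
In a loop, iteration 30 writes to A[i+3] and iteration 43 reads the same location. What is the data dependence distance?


Distance = read iteration - write iteration
= 43 - 30 = 13

13


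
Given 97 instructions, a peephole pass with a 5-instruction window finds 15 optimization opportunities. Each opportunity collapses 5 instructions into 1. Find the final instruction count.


Each match removes 4 instructions.
Total removed = 15 * 4 = 60
Remaining = 97 - 60 = 37

37


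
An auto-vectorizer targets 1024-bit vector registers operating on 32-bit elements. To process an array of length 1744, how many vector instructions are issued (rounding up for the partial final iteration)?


Width = 1024 / 32 = 32 elements per vector op
Iterations = ceil(1744 / 32) = 55

55


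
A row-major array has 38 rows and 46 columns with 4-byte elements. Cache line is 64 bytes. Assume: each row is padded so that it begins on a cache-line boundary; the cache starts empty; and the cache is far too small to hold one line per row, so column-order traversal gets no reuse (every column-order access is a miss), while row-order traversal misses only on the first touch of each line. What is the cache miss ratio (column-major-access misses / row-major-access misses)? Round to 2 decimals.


Each row occupies 46 * 4 = 184 bytes and starts on a line boundary, so it spans ceil(184 / 64) = 3 cache lines.
Row-major traversal misses (one per line touched): 38 * ceil(46 * 4 / 64) = 114
Column-major traversal misses (no reuse, every access misses): 38 * 46 = 1748
Ratio = 1748 / 114 = 15.33

15.33


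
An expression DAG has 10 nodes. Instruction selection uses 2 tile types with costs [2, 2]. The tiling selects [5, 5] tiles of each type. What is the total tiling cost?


Total cost = sum(count_i * cost_i)
= 5*2 + 5*2
= 20

20


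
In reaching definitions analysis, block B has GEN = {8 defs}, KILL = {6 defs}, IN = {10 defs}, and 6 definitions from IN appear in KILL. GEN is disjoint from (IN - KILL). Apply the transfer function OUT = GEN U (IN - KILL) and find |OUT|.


IN - KILL: 10 - 6 = 4 surviving definitions
OUT = GEN + surviving = 8 + 4 = 12

12


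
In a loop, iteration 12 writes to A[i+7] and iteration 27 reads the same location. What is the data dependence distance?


Distance = read iteration - write iteration
= 27 - 12 = 15

15


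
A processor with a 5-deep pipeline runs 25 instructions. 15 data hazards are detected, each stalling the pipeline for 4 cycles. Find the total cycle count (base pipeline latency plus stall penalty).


Base cycles = 5 + 25 - 1 = 29
Total stalls = 15 * 4 = 60
Total = 29 + 60 = 89

89


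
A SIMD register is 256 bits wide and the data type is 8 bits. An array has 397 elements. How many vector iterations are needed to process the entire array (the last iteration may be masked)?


Width = 256 / 8 = 32 elements per vector op
Iterations = ceil(397 / 32) = 13

13


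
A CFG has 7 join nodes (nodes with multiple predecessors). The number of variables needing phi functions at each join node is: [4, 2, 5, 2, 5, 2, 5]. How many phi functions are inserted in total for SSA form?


Total phi functions = sum of phi functions at each join node
= 4 + 2 + 5 + 2 + 5 + 2 + 5 = 25

25


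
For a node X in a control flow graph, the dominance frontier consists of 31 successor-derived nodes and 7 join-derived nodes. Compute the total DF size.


DF(X) = direct successor contributions + join point contributions
= 31 + 7 = 38

38


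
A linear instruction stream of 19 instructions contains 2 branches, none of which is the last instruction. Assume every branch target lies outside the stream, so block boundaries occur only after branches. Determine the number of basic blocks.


With no in-sequence branch targets, the leaders are the first instruction plus the instruction after each branch.
Number of basic blocks = branches + 1
= 2 + 1 = 3

3


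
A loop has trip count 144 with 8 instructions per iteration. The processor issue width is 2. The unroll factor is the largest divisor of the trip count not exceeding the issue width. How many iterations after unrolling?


Largest divisor of 144 <= 2 is 2
New iterations = 144 / 2 = 72

72


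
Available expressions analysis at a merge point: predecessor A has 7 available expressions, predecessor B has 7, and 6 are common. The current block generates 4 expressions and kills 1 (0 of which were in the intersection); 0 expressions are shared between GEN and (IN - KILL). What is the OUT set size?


IN = intersection of predecessors = 6
IN - KILL = 6 - 0 = 6
|OUT| = |GEN| + |IN - KILL| - |GEN ∩ (IN - KILL)| = 4 + 6 - 0 = 10

10


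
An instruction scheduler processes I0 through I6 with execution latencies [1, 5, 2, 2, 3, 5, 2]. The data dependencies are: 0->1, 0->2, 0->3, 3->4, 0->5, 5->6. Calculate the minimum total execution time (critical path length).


Compute longest path through dependency graph: dist(Ik) = max over predecessors of dist + latency(Ik).
dist(I0) = latency 1 = 1
dist(I1) = dist(I0) + 5 = 1 + 5 = 6
dist(I2) = dist(I0) + 2 = 1 + 2 = 3
dist(I3) = dist(I0) + 2 = 1 + 2 = 3
dist(I4) = dist(I3) + 3 = 3 + 3 = 6
dist(I5) = dist(I0) + 5 = 1 + 5 = 6
dist(I6) = dist(I5) + 2 = 6 + 2 = 8
Critical path = max dist = 8

8


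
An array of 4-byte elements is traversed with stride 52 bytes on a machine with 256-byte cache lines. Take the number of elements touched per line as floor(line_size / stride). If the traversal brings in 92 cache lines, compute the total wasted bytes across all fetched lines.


Elements per line = floor(256 / 52) = 4
Bytes used per line = 4 * 4 = 16
Wasted per line = 256 - 16 = 240
Total wasted = 240 * 92 = 22080

22080


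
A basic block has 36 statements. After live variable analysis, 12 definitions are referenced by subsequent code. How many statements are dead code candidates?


Dead code = total statements - live definitions
= 36 - 12 = 24

24


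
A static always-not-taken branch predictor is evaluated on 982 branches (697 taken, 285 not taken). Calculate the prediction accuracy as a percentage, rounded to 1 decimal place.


Predictor: always-not-taken
Correct predictions = 285
Accuracy = 285 / 982 * 100 = 29.0%

29.0


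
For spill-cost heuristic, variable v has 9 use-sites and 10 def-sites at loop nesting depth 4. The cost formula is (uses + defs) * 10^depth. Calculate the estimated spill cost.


uses + defs = 9 + 10 = 19
10^4 = 10000
Spill cost = 19 * 10000 = 190000

190000


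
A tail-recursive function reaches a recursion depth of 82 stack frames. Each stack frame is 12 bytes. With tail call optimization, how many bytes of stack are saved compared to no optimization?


Without TCO: 82 * 12 = 984 bytes
With TCO: reuse 1 frame = 12 bytes
Savings = 984 - 12 = 972

972


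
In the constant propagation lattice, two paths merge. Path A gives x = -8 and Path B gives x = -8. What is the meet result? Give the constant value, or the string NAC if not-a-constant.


Meet operation: if both paths give the same constant, result is that constant; if they differ, result is NAC (not-a-constant).
Path A: -8, Path B: -8 -> equal
Result: constant -> -8

-8


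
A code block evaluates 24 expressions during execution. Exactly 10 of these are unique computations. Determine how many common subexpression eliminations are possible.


CSE count = total expressions - unique expressions
= 24 - 10 = 14

14


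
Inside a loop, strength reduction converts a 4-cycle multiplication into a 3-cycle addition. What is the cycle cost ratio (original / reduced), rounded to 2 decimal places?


Ratio = mult_cost / add_cost = 4 / 3 = 1.33

1.33


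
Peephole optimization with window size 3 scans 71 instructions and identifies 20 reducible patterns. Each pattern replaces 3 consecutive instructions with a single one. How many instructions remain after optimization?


Each match removes 2 instructions.
Total removed = 20 * 2 = 40
Remaining = 71 - 40 = 31

31


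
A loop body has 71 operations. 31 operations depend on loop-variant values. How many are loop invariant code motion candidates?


Invariant candidates = total - loop-dependent
= 71 - 31 = 40

40


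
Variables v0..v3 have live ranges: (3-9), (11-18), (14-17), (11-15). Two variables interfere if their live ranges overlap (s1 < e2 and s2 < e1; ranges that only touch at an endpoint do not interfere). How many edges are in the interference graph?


Check all pairs for overlapping intervals.
Two intervals (s1,e1) and (s2,e2) overlap if s1 < e2 and s2 < e1.
v0 (3-9) vs v1..v3: overlaps none -> 0
v1 (11-18) vs v2..v3: overlaps v2, v3 -> 2
v2 (14-17) vs v3: overlaps v3 -> 1
Total overlapping pairs = 0 + 2 + 1 = 3

3


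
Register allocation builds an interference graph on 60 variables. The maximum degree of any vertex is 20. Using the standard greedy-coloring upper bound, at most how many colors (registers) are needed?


Greedy coloring never needs more than (max_degree + 1) colors: when coloring a vertex, at most max_degree neighbors are already colored.
Upper bound = 20 + 1 = 21

21


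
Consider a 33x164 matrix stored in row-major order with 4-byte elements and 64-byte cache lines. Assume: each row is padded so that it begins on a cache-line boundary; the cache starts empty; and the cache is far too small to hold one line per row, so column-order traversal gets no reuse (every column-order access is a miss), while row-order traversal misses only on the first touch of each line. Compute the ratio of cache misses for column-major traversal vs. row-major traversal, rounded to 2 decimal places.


Each row occupies 164 * 4 = 656 bytes and starts on a line boundary, so it spans ceil(656 / 64) = 11 cache lines.
Row-major traversal misses (one per line touched): 33 * ceil(164 * 4 / 64) = 363
Column-major traversal misses (no reuse, every access misses): 33 * 164 = 5412
Ratio = 5412 / 363 = 14.91

14.91


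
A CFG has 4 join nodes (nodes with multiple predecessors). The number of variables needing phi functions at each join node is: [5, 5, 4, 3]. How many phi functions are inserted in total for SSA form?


Total phi functions = sum of phi functions at each join node
= 5 + 5 + 4 + 3 = 17

17


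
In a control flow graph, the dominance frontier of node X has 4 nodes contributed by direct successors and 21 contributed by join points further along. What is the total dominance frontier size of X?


DF(X) = direct successor contributions + join point contributions
= 4 + 21 = 25

25


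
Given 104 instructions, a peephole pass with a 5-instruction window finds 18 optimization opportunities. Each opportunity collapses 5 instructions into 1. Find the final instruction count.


Each match removes 4 instructions.
Total removed = 18 * 4 = 72
Remaining = 104 - 72 = 32

32


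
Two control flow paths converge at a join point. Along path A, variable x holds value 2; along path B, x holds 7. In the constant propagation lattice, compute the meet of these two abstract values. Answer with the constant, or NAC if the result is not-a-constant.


Meet operation: if both paths give the same constant, result is that constant; if they differ, result is NAC (not-a-constant).
Path A: 2, Path B: 7 -> differ
Result: not-a-constant -> NAC

NAC


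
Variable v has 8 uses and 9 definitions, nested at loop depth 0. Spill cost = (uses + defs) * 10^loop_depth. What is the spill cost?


uses + defs = 8 + 9 = 17
10^0 = 1
Spill cost = 17 * 1 = 17

17


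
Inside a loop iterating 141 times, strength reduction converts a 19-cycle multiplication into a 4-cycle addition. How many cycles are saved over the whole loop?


Per-iteration saving = 19 - 4 = 15
Total saved = 141 * 15 = 2115

2115


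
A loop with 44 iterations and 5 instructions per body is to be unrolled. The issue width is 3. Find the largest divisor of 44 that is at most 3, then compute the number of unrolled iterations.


Largest divisor of 44 <= 3 is 2
New iterations = 44 / 2 = 22

22


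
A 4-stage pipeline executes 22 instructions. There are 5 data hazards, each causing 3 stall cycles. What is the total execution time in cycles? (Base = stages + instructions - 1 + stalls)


Base cycles = 4 + 22 - 1 = 25
Total stalls = 5 * 3 = 15
Total = 25 + 15 = 40

40


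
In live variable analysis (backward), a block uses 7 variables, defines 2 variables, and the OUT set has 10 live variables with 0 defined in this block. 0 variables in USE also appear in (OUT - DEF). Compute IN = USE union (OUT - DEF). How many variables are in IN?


OUT - DEF: 10 - 0 = 10
|IN| = |USE| + |OUT - DEF| - |USE ∩ (OUT - DEF)| = 7 + 10 - 0 = 17

17


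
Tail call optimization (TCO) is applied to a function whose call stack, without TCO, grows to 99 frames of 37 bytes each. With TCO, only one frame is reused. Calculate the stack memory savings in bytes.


Without TCO: 99 * 37 = 3663 bytes
With TCO: reuse 1 frame = 37 bytes
Savings = 3663 - 37 = 3626

3626


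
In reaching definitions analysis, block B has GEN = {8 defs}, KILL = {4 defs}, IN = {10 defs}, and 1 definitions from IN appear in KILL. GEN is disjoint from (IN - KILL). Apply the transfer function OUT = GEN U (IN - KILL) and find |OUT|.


IN - KILL: 10 - 1 = 9 surviving definitions
OUT = GEN + surviving = 8 + 9 = 17

17


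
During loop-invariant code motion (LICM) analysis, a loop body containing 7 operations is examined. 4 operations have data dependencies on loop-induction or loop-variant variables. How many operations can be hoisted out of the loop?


Invariant candidates = total - loop-dependent
= 7 - 4 = 3

3


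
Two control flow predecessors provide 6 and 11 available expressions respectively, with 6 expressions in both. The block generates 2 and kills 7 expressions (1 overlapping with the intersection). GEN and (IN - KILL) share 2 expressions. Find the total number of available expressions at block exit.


IN = intersection of predecessors = 6
IN - KILL = 6 - 1 = 5
|OUT| = |GEN| + |IN - KILL| - |GEN ∩ (IN - KILL)| = 2 + 5 - 2 = 5

5


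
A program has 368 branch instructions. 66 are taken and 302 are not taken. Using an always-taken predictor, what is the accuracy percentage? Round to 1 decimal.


Predictor: always-taken
Correct predictions = 66
Accuracy = 66 / 368 * 100 = 17.9%

17.9


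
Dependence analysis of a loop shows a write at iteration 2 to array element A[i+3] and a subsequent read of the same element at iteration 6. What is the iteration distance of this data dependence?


Distance = read iteration - write iteration
= 6 - 2 = 4

4


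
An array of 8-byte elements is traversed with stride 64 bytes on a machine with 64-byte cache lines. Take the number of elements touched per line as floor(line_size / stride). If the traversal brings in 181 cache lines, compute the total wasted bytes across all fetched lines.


Elements per line = floor(64 / 64) = 1
Bytes used per line = 1 * 8 = 8
Wasted per line = 64 - 8 = 56
Total wasted = 56 * 181 = 10136

10136


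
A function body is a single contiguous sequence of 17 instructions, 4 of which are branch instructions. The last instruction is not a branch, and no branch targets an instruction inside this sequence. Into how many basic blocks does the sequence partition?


With no in-sequence branch targets, the leaders are the first instruction plus the instruction after each branch.
Number of basic blocks = branches + 1
= 4 + 1 = 5

5


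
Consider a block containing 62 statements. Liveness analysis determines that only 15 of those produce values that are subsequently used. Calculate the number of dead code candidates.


Dead code = total statements - live definitions
= 62 - 15 = 47

47


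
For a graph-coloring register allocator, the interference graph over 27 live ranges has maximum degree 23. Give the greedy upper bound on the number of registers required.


Greedy coloring never needs more than (max_degree + 1) colors: when coloring a vertex, at most max_degree neighbors are already colored.
Upper bound = 23 + 1 = 24

24


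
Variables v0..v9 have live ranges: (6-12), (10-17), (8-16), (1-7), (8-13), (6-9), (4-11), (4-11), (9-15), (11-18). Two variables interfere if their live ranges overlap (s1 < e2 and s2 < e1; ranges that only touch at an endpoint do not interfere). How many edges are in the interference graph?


Check all pairs for overlapping intervals.
Two intervals (s1,e1) and (s2,e2) overlap if s1 < e2 and s2 < e1.
v0 (6-12) vs v1..v9: overlaps v1, v2, v3, v4, v5, v6, v7, v8, v9 -> 9
v1 (10-17) vs v2..v9: overlaps v2, v4, v6, v7, v8, v9 -> 6
v2 (8-16) vs v3..v9: overlaps v4, v5, v6, v7, v8, v9 -> 6
v3 (1-7) vs v4..v9: overlaps v5, v6, v7 -> 3
v4 (8-13) vs v5..v9: overlaps v5, v6, v7, v8, v9 -> 5
v5 (6-9) vs v6..v9: overlaps v6, v7 -> 2
v6 (4-11) vs v7..v9: overlaps v7, v8 -> 2
v7 (4-11) vs v8..v9: overlaps v8 -> 1
v8 (9-15) vs v9: overlaps v9 -> 1
Total overlapping pairs = 9 + 6 + 6 + 3 + 5 + 2 + 2 + 1 + 1 = 35

35


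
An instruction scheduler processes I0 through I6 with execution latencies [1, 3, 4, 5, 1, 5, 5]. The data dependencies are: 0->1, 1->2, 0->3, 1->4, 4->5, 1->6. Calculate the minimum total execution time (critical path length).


Compute longest path through dependency graph: dist(Ik) = max over predecessors of dist + latency(Ik).
dist(I0) = latency 1 = 1
dist(I1) = dist(I0) + 3 = 1 + 3 = 4
dist(I2) = dist(I1) + 4 = 4 + 4 = 8
dist(I3) = dist(I0) + 5 = 1 + 5 = 6
dist(I4) = dist(I1) + 1 = 4 + 1 = 5
dist(I5) = dist(I4) + 5 = 5 + 5 = 10
dist(I6) = dist(I1) + 5 = 4 + 5 = 9
Critical path = max dist = 10

10


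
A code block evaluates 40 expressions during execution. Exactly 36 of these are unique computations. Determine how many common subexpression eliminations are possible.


CSE count = total expressions - unique expressions
= 40 - 36 = 4

4


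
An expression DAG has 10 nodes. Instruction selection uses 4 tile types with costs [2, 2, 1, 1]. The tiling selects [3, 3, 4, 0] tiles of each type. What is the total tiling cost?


Total cost = sum(count_i * cost_i)
= 3*2 + 3*2 + 4*1 + 0*1
= 16

16


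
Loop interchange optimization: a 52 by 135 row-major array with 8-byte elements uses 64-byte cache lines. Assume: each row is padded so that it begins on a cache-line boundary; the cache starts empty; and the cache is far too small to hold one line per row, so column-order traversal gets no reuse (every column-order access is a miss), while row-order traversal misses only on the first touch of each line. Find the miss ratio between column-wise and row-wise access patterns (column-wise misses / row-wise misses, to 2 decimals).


Each row occupies 135 * 8 = 1080 bytes and starts on a line boundary, so it spans ceil(1080 / 64) = 17 cache lines.
Row-major traversal misses (one per line touched): 52 * ceil(135 * 8 / 64) = 884
Column-major traversal misses (no reuse, every access misses): 52 * 135 = 7020
Ratio = 7020 / 884 = 7.94

7.94


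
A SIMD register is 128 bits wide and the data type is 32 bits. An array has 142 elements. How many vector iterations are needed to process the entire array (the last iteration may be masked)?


Width = 128 / 32 = 4 elements per vector op
Iterations = ceil(142 / 4) = 36

36


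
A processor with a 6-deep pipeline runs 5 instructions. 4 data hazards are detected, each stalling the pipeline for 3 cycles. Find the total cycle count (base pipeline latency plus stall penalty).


Base cycles = 6 + 5 - 1 = 10
Total stalls = 4 * 3 = 12
Total = 10 + 12 = 22

22


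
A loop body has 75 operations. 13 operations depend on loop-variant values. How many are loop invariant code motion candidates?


Invariant candidates = total - loop-dependent
= 75 - 13 = 62

62


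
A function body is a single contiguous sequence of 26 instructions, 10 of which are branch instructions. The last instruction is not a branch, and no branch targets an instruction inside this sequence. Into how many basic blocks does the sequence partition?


With no in-sequence branch targets, the leaders are the first instruction plus the instruction after each branch.
Number of basic blocks = branches + 1
= 10 + 1 = 11

11


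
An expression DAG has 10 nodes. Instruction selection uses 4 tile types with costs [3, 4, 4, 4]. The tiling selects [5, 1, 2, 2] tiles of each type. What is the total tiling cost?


Total cost = sum(count_i * cost_i)
= 5*3 + 1*4 + 2*4 + 2*4
= 35

35


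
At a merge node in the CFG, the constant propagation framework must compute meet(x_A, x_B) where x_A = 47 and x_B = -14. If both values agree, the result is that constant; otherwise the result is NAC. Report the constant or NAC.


Meet operation: if both paths give the same constant, result is that constant; if they differ, result is NAC (not-a-constant).
Path A: 47, Path B: -14 -> differ
Result: not-a-constant -> NAC

NAC


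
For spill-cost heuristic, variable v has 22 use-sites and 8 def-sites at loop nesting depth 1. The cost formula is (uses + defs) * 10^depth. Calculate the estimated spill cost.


uses + defs = 22 + 8 = 30
10^1 = 10
Spill cost = 30 * 10 = 300

300


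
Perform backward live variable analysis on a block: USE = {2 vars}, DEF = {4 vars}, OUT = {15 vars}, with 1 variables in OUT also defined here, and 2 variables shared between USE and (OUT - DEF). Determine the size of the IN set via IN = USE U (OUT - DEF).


OUT - DEF: 15 - 1 = 14
|IN| = |USE| + |OUT - DEF| - |USE ∩ (OUT - DEF)| = 2 + 14 - 2 = 14

14


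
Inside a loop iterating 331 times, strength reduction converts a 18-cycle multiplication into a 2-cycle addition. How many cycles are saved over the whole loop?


Per-iteration saving = 18 - 2 = 16
Total saved = 331 * 16 = 5296

5296


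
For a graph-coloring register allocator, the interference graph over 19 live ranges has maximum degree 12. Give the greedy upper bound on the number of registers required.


Greedy coloring never needs more than (max_degree + 1) colors: when coloring a vertex, at most max_degree neighbors are already colored.
Upper bound = 12 + 1 = 13

13


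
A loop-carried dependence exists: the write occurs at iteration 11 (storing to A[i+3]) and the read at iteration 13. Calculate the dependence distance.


Distance = read iteration - write iteration
= 13 - 11 = 2

2


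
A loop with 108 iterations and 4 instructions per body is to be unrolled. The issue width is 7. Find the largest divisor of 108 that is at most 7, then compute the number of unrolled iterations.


Largest divisor of 108 <= 7 is 6
New iterations = 108 / 6 = 18

18


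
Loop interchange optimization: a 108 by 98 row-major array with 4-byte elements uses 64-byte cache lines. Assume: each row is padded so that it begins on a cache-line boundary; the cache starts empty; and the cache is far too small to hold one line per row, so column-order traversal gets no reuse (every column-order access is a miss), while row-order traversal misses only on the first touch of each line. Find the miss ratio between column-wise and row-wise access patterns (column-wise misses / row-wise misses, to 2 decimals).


Each row occupies 98 * 4 = 392 bytes and starts on a line boundary, so it spans ceil(392 / 64) = 7 cache lines.
Row-major traversal misses (one per line touched): 108 * ceil(98 * 4 / 64) = 756
Column-major traversal misses (no reuse, every access misses): 108 * 98 = 10584
Ratio = 10584 / 756 = 14.0

14.0


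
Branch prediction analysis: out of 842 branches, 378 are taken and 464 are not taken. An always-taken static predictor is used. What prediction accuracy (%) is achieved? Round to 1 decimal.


Predictor: always-taken
Correct predictions = 378
Accuracy = 378 / 842 * 100 = 44.9%

44.9


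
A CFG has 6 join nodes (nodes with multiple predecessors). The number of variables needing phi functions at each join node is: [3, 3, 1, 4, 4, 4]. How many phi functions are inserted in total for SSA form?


Total phi functions = sum of phi functions at each join node
= 3 + 3 + 1 + 4 + 4 + 4 = 19

19


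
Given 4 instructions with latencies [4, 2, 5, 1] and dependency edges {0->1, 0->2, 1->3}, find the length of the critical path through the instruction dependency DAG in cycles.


Compute longest path through dependency graph: dist(Ik) = max over predecessors of dist + latency(Ik).
dist(I0) = latency 4 = 4
dist(I1) = dist(I0) + 2 = 4 + 2 = 6
dist(I2) = dist(I0) + 5 = 4 + 5 = 9
dist(I3) = dist(I1) + 1 = 6 + 1 = 7
Critical path = max dist = 9

9


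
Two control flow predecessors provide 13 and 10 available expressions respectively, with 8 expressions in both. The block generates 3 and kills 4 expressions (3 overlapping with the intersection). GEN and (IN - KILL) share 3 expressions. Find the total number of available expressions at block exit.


IN = intersection of predecessors = 8
IN - KILL = 8 - 3 = 5
|OUT| = |GEN| + |IN - KILL| - |GEN ∩ (IN - KILL)| = 3 + 5 - 3 = 5

5


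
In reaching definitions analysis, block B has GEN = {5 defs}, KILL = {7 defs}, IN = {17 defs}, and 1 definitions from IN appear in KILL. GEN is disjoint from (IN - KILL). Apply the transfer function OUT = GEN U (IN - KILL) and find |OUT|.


IN - KILL: 17 - 1 = 16 surviving definitions
OUT = GEN + surviving = 5 + 16 = 21

21


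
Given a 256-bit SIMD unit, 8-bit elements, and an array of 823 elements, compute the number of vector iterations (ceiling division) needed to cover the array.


Width = 256 / 8 = 32 elements per vector op
Iterations = ceil(823 / 32) = 26

26


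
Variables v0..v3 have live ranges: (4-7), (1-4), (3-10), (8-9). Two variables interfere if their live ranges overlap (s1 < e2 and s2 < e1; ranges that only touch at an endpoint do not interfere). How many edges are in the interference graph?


Check all pairs for overlapping intervals.
Two intervals (s1,e1) and (s2,e2) overlap if s1 < e2 and s2 < e1.
v0 (4-7) vs v1..v3: overlaps v2 -> 1
v1 (1-4) vs v2..v3: overlaps v2 -> 1
v2 (3-10) vs v3: overlaps v3 -> 1
Total overlapping pairs = 1 + 1 + 1 = 3

3


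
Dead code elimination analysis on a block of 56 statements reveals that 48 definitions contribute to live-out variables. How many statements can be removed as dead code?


Dead code = total statements - live definitions
= 56 - 48 = 8

8


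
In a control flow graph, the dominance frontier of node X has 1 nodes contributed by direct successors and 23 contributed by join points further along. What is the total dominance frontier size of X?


DF(X) = direct successor contributions + join point contributions
= 1 + 23 = 24

24


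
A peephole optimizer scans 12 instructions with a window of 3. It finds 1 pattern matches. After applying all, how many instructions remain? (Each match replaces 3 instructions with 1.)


Each match removes 2 instructions.
Total removed = 1 * 2 = 2
Remaining = 12 - 2 = 10

10


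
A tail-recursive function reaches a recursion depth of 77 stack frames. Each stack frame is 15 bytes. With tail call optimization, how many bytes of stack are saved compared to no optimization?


Without TCO: 77 * 15 = 1155 bytes
With TCO: reuse 1 frame = 15 bytes
Savings = 1155 - 15 = 1140

1140


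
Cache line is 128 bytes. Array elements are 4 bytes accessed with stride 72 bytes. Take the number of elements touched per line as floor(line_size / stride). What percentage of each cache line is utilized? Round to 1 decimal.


Elements per cache line = floor(128 / 72) = 1
Bytes used = 1 * 4 = 4
Utilization = 4 / 128 * 100 = 3.1%

3.1


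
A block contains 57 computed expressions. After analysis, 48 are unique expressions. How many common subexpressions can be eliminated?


CSE count = total expressions - unique expressions
= 57 - 48 = 9

9


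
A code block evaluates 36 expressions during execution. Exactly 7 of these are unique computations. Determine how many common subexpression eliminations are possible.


CSE count = total expressions - unique expressions
= 36 - 7 = 29

29


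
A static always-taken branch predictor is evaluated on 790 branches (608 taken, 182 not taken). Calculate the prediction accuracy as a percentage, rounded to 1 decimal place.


Predictor: always-taken
Correct predictions = 608
Accuracy = 608 / 790 * 100 = 77.0%

77.0


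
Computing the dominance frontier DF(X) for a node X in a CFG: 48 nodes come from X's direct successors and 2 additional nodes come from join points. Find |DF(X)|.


DF(X) = direct successor contributions + join point contributions
= 48 + 2 = 50

50


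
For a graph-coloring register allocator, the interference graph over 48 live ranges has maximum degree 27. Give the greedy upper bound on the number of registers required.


Greedy coloring never needs more than (max_degree + 1) colors: when coloring a vertex, at most max_degree neighbors are already colored.
Upper bound = 27 + 1 = 28

28


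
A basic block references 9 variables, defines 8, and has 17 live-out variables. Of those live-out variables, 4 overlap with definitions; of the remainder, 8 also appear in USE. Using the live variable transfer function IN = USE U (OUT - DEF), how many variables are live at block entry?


OUT - DEF: 17 - 4 = 13
|IN| = |USE| + |OUT - DEF| - |USE ∩ (OUT - DEF)| = 9 + 13 - 8 = 14

14


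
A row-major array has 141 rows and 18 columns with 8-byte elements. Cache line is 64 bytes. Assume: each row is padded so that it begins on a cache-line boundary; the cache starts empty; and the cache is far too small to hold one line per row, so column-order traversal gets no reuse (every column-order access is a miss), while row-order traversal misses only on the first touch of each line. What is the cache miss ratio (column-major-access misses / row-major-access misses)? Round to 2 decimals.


Each row occupies 18 * 8 = 144 bytes and starts on a line boundary, so it spans ceil(144 / 64) = 3 cache lines.
Row-major traversal misses (one per line touched): 141 * ceil(18 * 8 / 64) = 423
Column-major traversal misses (no reuse, every access misses): 141 * 18 = 2538
Ratio = 2538 / 423 = 6.0

6.0


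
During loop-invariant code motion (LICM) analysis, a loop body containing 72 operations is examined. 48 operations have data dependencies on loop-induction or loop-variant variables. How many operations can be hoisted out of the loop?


Invariant candidates = total - loop-dependent
= 72 - 48 = 24

24


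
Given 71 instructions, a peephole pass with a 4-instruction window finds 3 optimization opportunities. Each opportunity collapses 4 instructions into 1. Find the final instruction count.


Each match removes 3 instructions.
Total removed = 3 * 3 = 9
Remaining = 71 - 9 = 62

62


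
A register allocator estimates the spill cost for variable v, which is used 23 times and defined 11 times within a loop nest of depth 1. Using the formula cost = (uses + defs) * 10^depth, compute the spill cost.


uses + defs = 23 + 11 = 34
10^1 = 10
Spill cost = 34 * 10 = 340

340


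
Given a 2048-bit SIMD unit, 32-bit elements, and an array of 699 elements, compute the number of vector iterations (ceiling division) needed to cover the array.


Width = 2048 / 32 = 64 elements per vector op
Iterations = ceil(699 / 64) = 11

11


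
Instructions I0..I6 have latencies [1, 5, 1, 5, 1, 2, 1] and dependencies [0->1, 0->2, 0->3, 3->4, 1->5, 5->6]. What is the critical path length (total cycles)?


Compute longest path through dependency graph: dist(Ik) = max over predecessors of dist + latency(Ik).
dist(I0) = latency 1 = 1
dist(I1) = dist(I0) + 5 = 1 + 5 = 6
dist(I2) = dist(I0) + 1 = 1 + 1 = 2
dist(I3) = dist(I0) + 5 = 1 + 5 = 6
dist(I4) = dist(I3) + 1 = 6 + 1 = 7
dist(I5) = dist(I1) + 2 = 6 + 2 = 8
dist(I6) = dist(I5) + 1 = 8 + 1 = 9
Critical path = max dist = 9

9


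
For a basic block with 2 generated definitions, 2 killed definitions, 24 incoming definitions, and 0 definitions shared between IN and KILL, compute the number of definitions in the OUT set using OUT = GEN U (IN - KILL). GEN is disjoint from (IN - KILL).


IN - KILL: 24 - 0 = 24 surviving definitions
OUT = GEN + surviving = 2 + 24 = 26

26


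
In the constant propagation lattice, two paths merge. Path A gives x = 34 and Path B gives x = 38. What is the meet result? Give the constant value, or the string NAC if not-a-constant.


Meet operation: if both paths give the same constant, result is that constant; if they differ, result is NAC (not-a-constant).
Path A: 34, Path B: 38 -> differ
Result: not-a-constant -> NAC

NAC


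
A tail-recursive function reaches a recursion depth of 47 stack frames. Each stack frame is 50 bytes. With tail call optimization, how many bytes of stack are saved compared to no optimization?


Without TCO: 47 * 50 = 2350 bytes
With TCO: reuse 1 frame = 50 bytes
Savings = 2350 - 50 = 2300

2300


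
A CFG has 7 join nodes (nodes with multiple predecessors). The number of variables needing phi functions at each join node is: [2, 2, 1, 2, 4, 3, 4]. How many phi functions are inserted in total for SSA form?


Total phi functions = sum of phi functions at each join node
= 2 + 2 + 1 + 2 + 4 + 3 + 4 = 18

18


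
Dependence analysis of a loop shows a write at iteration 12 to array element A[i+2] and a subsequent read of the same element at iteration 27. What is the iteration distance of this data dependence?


Distance = read iteration - write iteration
= 27 - 12 = 15

15


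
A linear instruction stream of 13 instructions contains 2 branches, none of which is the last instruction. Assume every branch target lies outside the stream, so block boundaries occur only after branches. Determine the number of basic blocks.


With no in-sequence branch targets, the leaders are the first instruction plus the instruction after each branch.
Number of basic blocks = branches + 1
= 2 + 1 = 3

3


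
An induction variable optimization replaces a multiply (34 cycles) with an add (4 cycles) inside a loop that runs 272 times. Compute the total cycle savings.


Per-iteration saving = 34 - 4 = 30
Total saved = 272 * 30 = 8160

8160


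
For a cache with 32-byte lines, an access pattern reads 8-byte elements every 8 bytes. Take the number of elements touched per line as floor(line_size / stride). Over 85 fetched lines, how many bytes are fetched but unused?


Elements per line = floor(32 / 8) = 4
Bytes used per line = 4 * 8 = 32
Wasted per line = 32 - 32 = 0
Total wasted = 0 * 85 = 0

0


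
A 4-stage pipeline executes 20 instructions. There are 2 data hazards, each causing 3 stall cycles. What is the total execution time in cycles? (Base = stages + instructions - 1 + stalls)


Base cycles = 4 + 20 - 1 = 23
Total stalls = 2 * 3 = 6
Total = 23 + 6 = 29

29


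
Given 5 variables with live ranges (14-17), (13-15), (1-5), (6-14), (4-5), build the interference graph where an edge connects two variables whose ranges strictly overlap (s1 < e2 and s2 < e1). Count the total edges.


Check all pairs for overlapping intervals.
Two intervals (s1,e1) and (s2,e2) overlap if s1 < e2 and s2 < e1.
v0 (14-17) vs v1..v4: overlaps v1 -> 1
v1 (13-15) vs v2..v4: overlaps v3 -> 1
v2 (1-5) vs v3..v4: overlaps v4 -> 1
v3 (6-14) vs v4: overlaps none -> 0
Total overlapping pairs = 1 + 1 + 1 + 0 = 3

3


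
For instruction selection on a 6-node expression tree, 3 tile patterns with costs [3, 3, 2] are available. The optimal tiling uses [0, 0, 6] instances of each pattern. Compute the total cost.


Total cost = sum(count_i * cost_i)
= 0*3 + 0*3 + 6*2
= 12

12


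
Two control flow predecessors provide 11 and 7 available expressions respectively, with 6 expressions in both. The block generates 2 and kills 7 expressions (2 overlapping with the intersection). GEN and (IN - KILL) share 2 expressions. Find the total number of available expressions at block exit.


IN = intersection of predecessors = 6
IN - KILL = 6 - 2 = 4
|OUT| = |GEN| + |IN - KILL| - |GEN ∩ (IN - KILL)| = 2 + 4 - 2 = 4

4


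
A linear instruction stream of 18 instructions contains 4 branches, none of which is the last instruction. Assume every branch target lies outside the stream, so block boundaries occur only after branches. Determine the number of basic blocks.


With no in-sequence branch targets, the leaders are the first instruction plus the instruction after each branch.
Number of basic blocks = branches + 1
= 4 + 1 = 5

5


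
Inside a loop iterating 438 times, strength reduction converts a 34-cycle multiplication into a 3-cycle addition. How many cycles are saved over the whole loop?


Per-iteration saving = 34 - 3 = 31
Total saved = 438 * 31 = 13578

13578


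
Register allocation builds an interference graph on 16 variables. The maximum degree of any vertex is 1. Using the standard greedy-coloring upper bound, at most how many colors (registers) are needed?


Greedy coloring never needs more than (max_degree + 1) colors: when coloring a vertex, at most max_degree neighbors are already colored.
Upper bound = 1 + 1 = 2

2


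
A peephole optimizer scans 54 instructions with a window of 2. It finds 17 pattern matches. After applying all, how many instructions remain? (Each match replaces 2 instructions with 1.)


Each match removes 1 instructions.
Total removed = 17 * 1 = 17
Remaining = 54 - 17 = 37

37


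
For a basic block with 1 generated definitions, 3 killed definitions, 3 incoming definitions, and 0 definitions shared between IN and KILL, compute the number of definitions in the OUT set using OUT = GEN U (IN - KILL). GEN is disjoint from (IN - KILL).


IN - KILL: 3 - 0 = 3 surviving definitions
OUT = GEN + surviving = 1 + 3 = 4

4


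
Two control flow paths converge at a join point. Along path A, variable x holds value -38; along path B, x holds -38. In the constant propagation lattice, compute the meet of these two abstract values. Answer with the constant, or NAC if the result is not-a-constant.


Meet operation: if both paths give the same constant, result is that constant; if they differ, result is NAC (not-a-constant).
Path A: -38, Path B: -38 -> equal
Result: constant -> -38

-38


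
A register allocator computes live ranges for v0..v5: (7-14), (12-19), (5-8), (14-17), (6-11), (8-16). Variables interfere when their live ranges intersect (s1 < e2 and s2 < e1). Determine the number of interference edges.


Check all pairs for overlapping intervals.
Two intervals (s1,e1) and (s2,e2) overlap if s1 < e2 and s2 < e1.
v0 (7-14) vs v1..v5: overlaps v1, v2, v4, v5 -> 4
v1 (12-19) vs v2..v5: overlaps v3, v5 -> 2
v2 (5-8) vs v3..v5: overlaps v4 -> 1
v3 (14-17) vs v4..v5: overlaps v5 -> 1
v4 (6-11) vs v5: overlaps v5 -> 1
Total overlapping pairs = 4 + 2 + 1 + 1 + 1 = 9

9


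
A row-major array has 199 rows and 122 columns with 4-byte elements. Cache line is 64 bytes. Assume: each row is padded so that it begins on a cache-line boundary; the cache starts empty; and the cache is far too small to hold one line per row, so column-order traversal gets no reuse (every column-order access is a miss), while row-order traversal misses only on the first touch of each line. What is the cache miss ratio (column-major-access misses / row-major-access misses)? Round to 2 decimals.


Each row occupies 122 * 4 = 488 bytes and starts on a line boundary, so it spans ceil(488 / 64) = 8 cache lines.
Row-major traversal misses (one per line touched): 199 * ceil(122 * 4 / 64) = 1592
Column-major traversal misses (no reuse, every access misses): 199 * 122 = 24278
Ratio = 24278 / 1592 = 15.25

15.25
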